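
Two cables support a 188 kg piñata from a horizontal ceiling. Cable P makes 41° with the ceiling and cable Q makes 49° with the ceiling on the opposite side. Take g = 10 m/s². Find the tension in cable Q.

Weight W = 188 × 10 = 1880 N acts straight down.
Horizontal: T_P cos 41° = T_Q cos 49°  →  T_P = 0.8693 T_Q.
Vertical: T_P sin 41° + T_Q sin 49° = 1880.
Substituting the horizontal relation into the vertical equation gives 1.325 T_Q = 1880, so T_Q = 1419 N.

T_Q ≈ 1420 N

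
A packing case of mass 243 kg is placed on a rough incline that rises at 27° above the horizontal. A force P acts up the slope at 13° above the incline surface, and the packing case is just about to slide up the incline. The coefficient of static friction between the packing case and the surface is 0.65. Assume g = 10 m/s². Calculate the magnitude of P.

P ≈ 2240 N

On the verge of sliding up the incline, friction equals μN and acts down the slope.
Perpendicular: N + P sin 13° = W cos 27° = 2165 N.
Along incline: P cos 13° = W sin 27° + μN  with W sin 27° = 1103 N.
Solving the pair for P and N: P = 2240 N, N = 1661 N (and f = μN = 1080 N).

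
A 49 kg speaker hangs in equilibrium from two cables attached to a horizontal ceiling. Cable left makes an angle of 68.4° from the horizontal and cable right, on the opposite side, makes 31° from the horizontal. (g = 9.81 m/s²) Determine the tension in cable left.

T_left ≈ 418 N

Weight W = 49 × 9.81 = 480.7 N acts straight down.
Horizontal: T_left cos 68.4° = T_right cos 31°  →  T_right = 0.4295 T_left.
Vertical: T_left sin 68.4° + T_right sin 31° = 480.7.
Substituting the horizontal relation into the vertical equation gives 1.151 T_left = 480.7, so T_left = 417.6 N.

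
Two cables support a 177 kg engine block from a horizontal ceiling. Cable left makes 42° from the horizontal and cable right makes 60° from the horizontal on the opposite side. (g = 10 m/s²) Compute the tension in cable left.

Weight W = 177 × 10 = 1770 N acts straight down.
Horizontal: T_left cos 42° = T_right cos 60°  →  T_right = 1.486 T_left.
Vertical: T_left sin 42° + T_right sin 60° = 1770.
Substituting the horizontal relation into the vertical equation gives 1.956 T_left = 1770, so T_left = 904.8 N.

T_left ≈ 905 N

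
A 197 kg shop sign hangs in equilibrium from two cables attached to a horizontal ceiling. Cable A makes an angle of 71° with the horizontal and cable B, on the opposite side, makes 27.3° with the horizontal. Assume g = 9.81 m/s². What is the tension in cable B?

T_B ≈ 636 N

Weight W = 197 × 9.81 = 1933 N acts straight down.
Horizontal: T_A cos 71° = T_B cos 27.3°  →  T_A = 2.729 T_B.
Vertical: T_A sin 71° + T_B sin 27.3° = 1933.
Substituting the horizontal relation into the vertical equation gives 3.039 T_B = 1933, so T_B = 635.8 N.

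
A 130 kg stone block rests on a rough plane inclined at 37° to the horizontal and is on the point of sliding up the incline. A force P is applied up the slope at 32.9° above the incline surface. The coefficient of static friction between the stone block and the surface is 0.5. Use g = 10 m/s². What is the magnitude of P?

P ≈ 1170 N

On the verge of sliding up the incline, friction equals μN and acts down the slope.
Perpendicular: N + P sin 32.9° = W cos 37° = 1038 N.
Along incline: P cos 32.9° = W sin 37° + μN  with W sin 37° = 782.4 N.
Solving the pair for P and N: P = 1171 N, N = 402 N (and f = μN = 201 N).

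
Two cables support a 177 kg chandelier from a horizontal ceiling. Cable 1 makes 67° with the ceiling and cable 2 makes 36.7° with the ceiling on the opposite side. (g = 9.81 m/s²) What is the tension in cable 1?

Weight W = 177 × 9.81 = 1736 N acts straight down.
Horizontal: T_1 cos 67° = T_2 cos 36.7°  →  T_2 = 0.4873 T_1.
Vertical: T_1 sin 67° + T_2 sin 36.7° = 1736.
Substituting the horizontal relation into the vertical equation gives 1.212 T_1 = 1736, so T_1 = 1433 N.

T_1 ≈ 1430 N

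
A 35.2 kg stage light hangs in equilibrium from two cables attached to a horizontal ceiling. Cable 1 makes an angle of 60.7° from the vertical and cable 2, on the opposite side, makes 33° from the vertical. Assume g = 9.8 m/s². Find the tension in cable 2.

T_2 ≈ 301 N

Angles from the horizontal: cable 1 is 90° − 60.7° = 29.3°, cable 2 is 90° − 33° = 57°.
Weight W = 35.2 × 9.8 = 345 N acts straight down.
Horizontal: T_1 cos 29.3° = T_2 cos 57°  →  T_1 = 0.6245 T_2.
Vertical: T_1 sin 29.3° + T_2 sin 57° = 345.
Substituting the horizontal relation into the vertical equation gives 1.144 T_2 = 345, so T_2 = 301.5 N.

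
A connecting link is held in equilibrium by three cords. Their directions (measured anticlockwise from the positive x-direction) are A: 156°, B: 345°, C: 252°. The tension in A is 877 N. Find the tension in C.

T_C ≈ 137 N

Resolve: ΣF_x = 877 cos 156° + T_B cos 345° + T_C cos 252° = 0.
        ΣF_y = 877 sin 156° + T_B sin 345° + T_C sin 252° = 0.
The known terms sum to (-801.2, 356.7) N, so 0.9659 T_B − 0.3090 T_C = 801.2 and -0.2588 T_B − 0.9511 T_C = -356.7.
Solving simultaneously: T_B = 873.4 N, T_C = 137.4 N.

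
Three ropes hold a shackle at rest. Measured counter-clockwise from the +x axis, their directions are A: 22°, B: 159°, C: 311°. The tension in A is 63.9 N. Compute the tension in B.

Resolve: ΣF_x = 63.9 cos 22° + T_B cos 159° + T_C cos 311° = 0.
        ΣF_y = 63.9 sin 22° + T_B sin 159° + T_C sin 311° = 0.
The known terms sum to (59.25, 23.94) N, so -0.9336 T_B + 0.6561 T_C = -59.25 and 0.3584 T_B − 0.7547 T_C = -23.94.
Solving simultaneously: T_B = 128.7 N, T_C = 92.83 N.

T_B ≈ 129 N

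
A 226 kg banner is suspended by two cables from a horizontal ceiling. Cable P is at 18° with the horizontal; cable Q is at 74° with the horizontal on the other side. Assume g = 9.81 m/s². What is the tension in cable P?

T_P ≈ 611 N

Weight W = 226 × 9.81 = 2217 N acts straight down.
Horizontal: T_P cos 18° = T_Q cos 74°  →  T_Q = 3.45 T_P.
Vertical: T_P sin 18° + T_Q sin 74° = 2217.
Substituting the horizontal relation into the vertical equation gives 3.626 T_P = 2217, so T_P = 611.5 N.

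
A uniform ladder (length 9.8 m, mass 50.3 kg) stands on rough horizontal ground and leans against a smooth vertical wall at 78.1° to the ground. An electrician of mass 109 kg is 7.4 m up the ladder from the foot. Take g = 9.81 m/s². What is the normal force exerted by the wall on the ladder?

Torques about the foot: N_wall · 9.8 sin 78.1° = 50.3×9.81×4.9 cos 78.1° + 109×9.81×7.4 cos 78.1° → N_wall = 222.14 N.

N_wall ≈ 222 N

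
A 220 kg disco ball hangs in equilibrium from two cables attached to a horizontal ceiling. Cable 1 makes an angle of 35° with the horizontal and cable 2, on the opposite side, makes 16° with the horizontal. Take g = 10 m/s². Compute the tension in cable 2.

T_2 ≈ 2320 N

Weight W = 220 × 10 = 2200 N acts straight down.
Horizontal: T_1 cos 35° = T_2 cos 16°  →  T_1 = 1.173 T_2.
Vertical: T_1 sin 35° + T_2 sin 16° = 2200.
Substituting the horizontal relation into the vertical equation gives 0.9487 T_2 = 2200, so T_2 = 2319 N.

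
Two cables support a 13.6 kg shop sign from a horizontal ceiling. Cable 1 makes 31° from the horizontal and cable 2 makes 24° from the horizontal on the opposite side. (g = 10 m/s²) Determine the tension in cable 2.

T_2 ≈ 142 N

Weight W = 13.6 × 10 = 136 N acts straight down.
Horizontal: T_1 cos 31° = T_2 cos 24°  →  T_1 = 1.066 T_2.
Vertical: T_1 sin 31° + T_2 sin 24° = 136.
Substituting the horizontal relation into the vertical equation gives 0.9557 T_2 = 136, so T_2 = 142.3 N.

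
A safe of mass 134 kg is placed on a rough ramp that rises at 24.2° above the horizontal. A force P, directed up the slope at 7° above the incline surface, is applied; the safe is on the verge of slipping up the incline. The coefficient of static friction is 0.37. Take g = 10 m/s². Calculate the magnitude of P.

P ≈ 965 N

On the verge of sliding up the incline, friction equals μN and acts down the slope.
Perpendicular: N + P sin 7° = W cos 24.2° = 1222 N.
Along incline: P cos 7° = W sin 24.2° + μN  with W sin 24.2° = 549.3 N.
Solving the pair for P and N: P = 965.2 N, N = 1105 N (and f = μN = 408.7 N).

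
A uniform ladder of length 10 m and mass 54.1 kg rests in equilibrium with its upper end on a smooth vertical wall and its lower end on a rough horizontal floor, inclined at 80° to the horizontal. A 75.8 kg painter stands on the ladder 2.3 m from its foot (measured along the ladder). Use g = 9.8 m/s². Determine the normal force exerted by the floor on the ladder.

ΣF_y = 0: N_floor = 54.1×9.8 + 75.8×9.8 = 1273 N.

N_floor ≈ 1270 N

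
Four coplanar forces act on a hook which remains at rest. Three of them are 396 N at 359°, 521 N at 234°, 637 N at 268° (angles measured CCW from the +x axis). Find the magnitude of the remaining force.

F ≈ 1070 N

Sum the known components: ΣF_x = 67.47 N, ΣF_y = -1065 N.
For equilibrium the remaining force must supply (−ΣF_x, −ΣF_y) = (-67.47, 1065) N.
Magnitude = √((-67.47)² + (1065)²) = 1067 N; direction = atan2(1065, -67.47) = 93.6°.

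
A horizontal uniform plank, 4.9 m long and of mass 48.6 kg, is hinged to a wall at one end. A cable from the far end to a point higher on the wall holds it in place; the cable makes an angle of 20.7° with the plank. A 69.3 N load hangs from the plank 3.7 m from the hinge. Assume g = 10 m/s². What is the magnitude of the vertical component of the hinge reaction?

|H_y| ≈ 260 N

Take torques about the hinge: T sin 20.7° · 4.9 = 48.6×10×2.45 + 69.3×3.7 = 1447.1 N·m.
So T = 1447.1 / (0.3535 × 4.9) = 835.5 N.
ΣF_y = 0: H_y = (48.6×10 + 69.3) − T sin 20.7° = 555.3 − 295.33 = 259.97 N.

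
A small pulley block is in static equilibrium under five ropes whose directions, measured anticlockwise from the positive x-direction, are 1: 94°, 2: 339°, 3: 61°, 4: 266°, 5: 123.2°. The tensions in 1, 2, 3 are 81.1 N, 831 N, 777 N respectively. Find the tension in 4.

T_4 ≈ 2010 N

Resolve: ΣF_x = 81.1 cos 94° + 831 cos 339° + 777 cos 61° + T_4 cos 266° + T_5 cos 123.2° = 0.
        ΣF_y = 81.1 sin 94° + 831 sin 339° + 777 sin 61° + T_4 sin 266° + T_5 sin 123.2° = 0.
The known terms sum to (1147, 462.7) N, so -0.0698 T_4 − 0.5476 T_5 = -1147 and -0.9976 T_4 + 0.8368 T_5 = -462.7.
Solving simultaneously: T_4 = 2006 N, T_5 = 1839 N.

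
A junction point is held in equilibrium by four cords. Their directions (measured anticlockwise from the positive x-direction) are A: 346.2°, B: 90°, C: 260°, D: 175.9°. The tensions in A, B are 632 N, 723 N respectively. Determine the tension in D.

Resolve: ΣF_x = 632 cos 346.2° + 723 cos 90° + T_C cos 260° + T_D cos 175.9° = 0.
        ΣF_y = 632 sin 346.2° + 723 sin 90° + T_C sin 260° + T_D sin 175.9° = 0.
The known terms sum to (613.8, 572.2) N, so -0.1736 T_C − 0.9974 T_D = -613.8 and -0.9848 T_C + 0.0715 T_D = -572.2.
Solving simultaneously: T_C = 617.9 N, T_D = 507.8 N.

T_D ≈ 508 N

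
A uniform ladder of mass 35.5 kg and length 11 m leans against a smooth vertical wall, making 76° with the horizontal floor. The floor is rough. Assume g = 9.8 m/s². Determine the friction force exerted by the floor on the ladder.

f ≈ 43.4 N

Torques about the foot: N_wall · 11 sin 76° = 35.5×9.8×5.5 cos 76° → N_wall = 43.371 N.
ΣF_x = 0: f_floor = N_wall = 43.371 N.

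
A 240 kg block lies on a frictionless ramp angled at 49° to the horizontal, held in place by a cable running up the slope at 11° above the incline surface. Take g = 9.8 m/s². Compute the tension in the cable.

Take axes along and perpendicular to the incline. Weight components: W sin 49° = 1775 N down-slope, W cos 49° = 1543 N into the surface.
Along incline: T cos 11° = W sin 49° → T = 1808 N.
Perpendicular: N = W cos 49° − T sin 11° = 1198 N.

T ≈ 1810 N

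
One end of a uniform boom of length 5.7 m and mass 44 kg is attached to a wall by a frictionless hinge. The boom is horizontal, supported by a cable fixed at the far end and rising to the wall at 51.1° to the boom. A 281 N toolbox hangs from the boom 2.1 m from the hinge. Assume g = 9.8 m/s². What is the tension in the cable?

Take torques about the hinge: T sin 51.1° · 5.7 = 44×9.8×2.85 + 281×2.1 = 1819 N·m.
So T = 1819 / (0.7782 × 5.7) = 410.06 N.

T ≈ 410 N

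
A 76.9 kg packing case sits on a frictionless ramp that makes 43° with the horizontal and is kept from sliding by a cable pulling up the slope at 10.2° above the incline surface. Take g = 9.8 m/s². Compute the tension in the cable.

Take axes along and perpendicular to the incline. Weight components: W sin 43° = 514 N down-slope, W cos 43° = 551.2 N into the surface.
Along incline: T cos 10.2° = W sin 43° → T = 522.2 N.
Perpendicular: N = W cos 43° − T sin 10.2° = 458.7 N.

T ≈ 522 N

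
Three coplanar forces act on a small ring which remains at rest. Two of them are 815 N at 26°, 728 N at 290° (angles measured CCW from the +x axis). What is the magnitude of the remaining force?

F ≈ 1030 N

Sum the known components: ΣF_x = 981.5 N, ΣF_y = -326.8 N.
For equilibrium the remaining force must supply (−ΣF_x, −ΣF_y) = (-981.5, 326.8) N.
Magnitude = √((-981.5)² + (326.8)²) = 1034 N; direction = atan2(326.8, -981.5) = 161.6°.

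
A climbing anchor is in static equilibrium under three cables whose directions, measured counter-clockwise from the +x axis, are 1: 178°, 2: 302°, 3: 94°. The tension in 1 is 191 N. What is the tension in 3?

T_3 ≈ 337 N

Resolve: ΣF_x = 191 cos 178° + T_2 cos 302° + T_3 cos 94° = 0.
        ΣF_y = 191 sin 178° + T_2 sin 302° + T_3 sin 94° = 0.
The known terms sum to (-190.9, 6.666) N, so 0.5299 T_2 − 0.0698 T_3 = 190.9 and -0.8480 T_2 + 0.9976 T_3 = -6.666.
Solving simultaneously: T_2 = 404.6 N, T_3 = 337.3 N.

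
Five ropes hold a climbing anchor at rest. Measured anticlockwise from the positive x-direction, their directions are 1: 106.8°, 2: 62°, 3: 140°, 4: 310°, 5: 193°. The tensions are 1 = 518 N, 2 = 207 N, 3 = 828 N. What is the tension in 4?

T_4 ≈ 1500 N

Resolve: ΣF_x = 518 cos 106.8° + 207 cos 62° + 828 cos 140° + T_4 cos 310° + T_5 cos 193° = 0.
        ΣF_y = 518 sin 106.8° + 207 sin 62° + 828 sin 140° + T_4 sin 310° + T_5 sin 193° = 0.
The known terms sum to (-686.8, 1211) N, so 0.6428 T_4 − 0.9744 T_5 = 686.8 and -0.7660 T_4 − 0.2250 T_5 = -1211.
Solving simultaneously: T_4 = 1498 N, T_5 = 283.1 N.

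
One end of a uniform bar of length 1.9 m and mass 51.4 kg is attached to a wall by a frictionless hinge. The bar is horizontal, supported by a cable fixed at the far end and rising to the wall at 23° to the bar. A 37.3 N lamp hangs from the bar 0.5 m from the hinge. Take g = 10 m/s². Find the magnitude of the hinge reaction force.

|H| ≈ 690 N

Take torques about the hinge: T sin 23° · 1.9 = 51.4×10×0.95 + 37.3×0.5 = 506.95 N·m.
So T = 506.95 / (0.3907 × 1.9) = 682.86 N.
ΣF_x = 0: H_x = T cos 23° = 628.58 N.
ΣF_y = 0: H_y = (51.4×10 + 37.3) − T sin 23° = 551.3 − 266.82 = 284.48 N.
|H| = √(H_x² + H_y²) = √((628.58)² + (284.48)²) = 689.96 N.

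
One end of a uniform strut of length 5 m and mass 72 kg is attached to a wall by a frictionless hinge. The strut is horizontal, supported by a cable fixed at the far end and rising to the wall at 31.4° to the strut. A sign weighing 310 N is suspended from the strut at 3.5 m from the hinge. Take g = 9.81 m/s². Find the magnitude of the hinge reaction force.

|H| ≈ 1040 N

Take torques about the hinge: T sin 31.4° · 5 = 72×9.81×2.5 + 310×3.5 = 2850.8 N·m.
So T = 2850.8 / (0.5210 × 5) = 1094.3 N.
ΣF_x = 0: H_x = T cos 31.4° = 934.07 N.
ΣF_y = 0: H_y = (72×9.81 + 310) − T sin 31.4° = 1016.3 − 570.16 = 446.16 N.
|H| = √(H_x² + H_y²) = √((934.07)² + (446.16)²) = 1035.2 N.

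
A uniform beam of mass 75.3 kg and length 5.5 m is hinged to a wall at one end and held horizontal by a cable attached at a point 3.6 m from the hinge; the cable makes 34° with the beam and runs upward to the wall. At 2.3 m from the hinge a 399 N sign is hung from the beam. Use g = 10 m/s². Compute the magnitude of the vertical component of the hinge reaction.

|H_y| ≈ 322 N

Take torques about the hinge: T sin 34° · 3.6 = 75.3×10×2.75 + 399×2.3 = 2988.4 N·m.
So T = 2988.4 / (0.5592 × 3.6) = 1484.5 N.
ΣF_y = 0: H_y = (75.3×10 + 399) − T sin 34° = 1152 − 830.12 = 321.88 N.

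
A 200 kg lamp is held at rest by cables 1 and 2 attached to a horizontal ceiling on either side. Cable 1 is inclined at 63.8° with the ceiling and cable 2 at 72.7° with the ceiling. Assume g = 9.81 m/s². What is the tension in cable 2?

Weight W = 200 × 9.81 = 1962 N acts straight down.
Horizontal: T_1 cos 63.8° = T_2 cos 72.7°  →  T_1 = 0.6735 T_2.
Vertical: T_1 sin 63.8° + T_2 sin 72.7° = 1962.
Substituting the horizontal relation into the vertical equation gives 1.559 T_2 = 1962, so T_2 = 1258 N.

T_2 ≈ 1260 N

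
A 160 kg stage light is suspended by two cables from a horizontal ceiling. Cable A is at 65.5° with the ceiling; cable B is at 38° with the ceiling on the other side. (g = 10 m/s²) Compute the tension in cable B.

T_B ≈ 682 N

Weight W = 160 × 10 = 1600 N acts straight down.
Horizontal: T_A cos 65.5° = T_B cos 38°  →  T_A = 1.9 T_B.
Vertical: T_A sin 65.5° + T_B sin 38° = 1600.
Substituting the horizontal relation into the vertical equation gives 2.345 T_B = 1600, so T_B = 682.4 N.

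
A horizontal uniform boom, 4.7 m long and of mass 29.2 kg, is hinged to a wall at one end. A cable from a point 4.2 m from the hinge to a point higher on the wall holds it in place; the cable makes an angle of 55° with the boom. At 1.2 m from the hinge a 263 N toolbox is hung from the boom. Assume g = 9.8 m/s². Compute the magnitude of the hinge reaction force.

|H| ≈ 355 N

Take torques about the hinge: T sin 55° · 4.2 = 29.2×9.8×2.35 + 263×1.2 = 988.08 N·m.
So T = 988.08 / (0.8192 × 4.2) = 287.19 N.
ΣF_x = 0: H_x = T cos 55° = 164.73 N.
ΣF_y = 0: H_y = (29.2×9.8 + 263) − T sin 55° = 549.16 − 235.26 = 313.9 N.
|H| = √(H_x² + H_y²) = √((164.73)² + (313.9)²) = 354.5 N.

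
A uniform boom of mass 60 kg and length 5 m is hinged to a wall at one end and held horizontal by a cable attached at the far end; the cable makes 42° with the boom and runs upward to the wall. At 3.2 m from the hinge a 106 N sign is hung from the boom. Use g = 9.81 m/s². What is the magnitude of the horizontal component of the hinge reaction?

Take torques about the hinge: T sin 42° · 5 = 60×9.81×2.5 + 106×3.2 = 1810.7 N·m.
So T = 1810.7 / (0.6691 × 5) = 541.21 N.
ΣF_x = 0: H_x = T cos 42° = 402.2 N.

H_x ≈ 402 N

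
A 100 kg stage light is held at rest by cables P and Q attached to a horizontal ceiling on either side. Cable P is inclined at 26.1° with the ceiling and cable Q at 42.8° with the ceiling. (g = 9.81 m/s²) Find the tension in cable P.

T_P ≈ 772 N

Weight W = 100 × 9.81 = 981 N acts straight down.
Horizontal: T_P cos 26.1° = T_Q cos 42.8°  →  T_Q = 1.224 T_P.
Vertical: T_P sin 26.1° + T_Q sin 42.8° = 981.
Substituting the horizontal relation into the vertical equation gives 1.272 T_P = 981, so T_P = 771.5 N.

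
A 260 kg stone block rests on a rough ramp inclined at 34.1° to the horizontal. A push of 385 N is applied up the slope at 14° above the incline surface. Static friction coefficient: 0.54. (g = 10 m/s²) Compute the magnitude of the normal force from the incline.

Axes along / perpendicular to the incline. W sin 34.1° = 1458 N down-slope; W cos 34.1° = 2153 N into the surface.
Perpendicular: N = W cos 34.1° − P sin 14° = 2153 − 93.14 = 2060 N.
Along incline: P cos 14° + f = W sin 34.1° (friction acts up-slope) → f = 1458 − 373.6 = 1084 N.
|f| = 1084 N ≤ μN = 1112 N, so the stone block is indeed static.

N ≈ 2060 N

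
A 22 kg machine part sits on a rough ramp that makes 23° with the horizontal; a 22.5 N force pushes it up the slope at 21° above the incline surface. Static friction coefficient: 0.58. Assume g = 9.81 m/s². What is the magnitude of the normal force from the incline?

Axes along / perpendicular to the incline. W sin 23° = 84.33 N down-slope; W cos 23° = 198.7 N into the surface.
Perpendicular: N = W cos 23° − P sin 21° = 198.7 − 8.063 = 190.6 N.
Along incline: P cos 21° + f = W sin 23° (friction acts up-slope) → f = 84.33 − 21.01 = 63.32 N.
|f| = 63.32 N ≤ μN = 110.5 N, so the machine part is indeed static.

N ≈ 191 N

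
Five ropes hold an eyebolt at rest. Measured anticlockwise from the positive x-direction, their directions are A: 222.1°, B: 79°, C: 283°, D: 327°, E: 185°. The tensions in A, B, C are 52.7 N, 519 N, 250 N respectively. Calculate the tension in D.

T_D ≈ 357 N

Resolve: ΣF_x = 52.7 cos 222.1° + 519 cos 79° + 250 cos 283° + T_D cos 327° + T_E cos 185° = 0.
        ΣF_y = 52.7 sin 222.1° + 519 sin 79° + 250 sin 283° + T_D sin 327° + T_E sin 185° = 0.
The known terms sum to (116.2, 230.5) N, so 0.8387 T_D − 0.9962 T_E = -116.2 and -0.5446 T_D − 0.0872 T_E = -230.5.
Solving simultaneously: T_D = 356.6 N, T_E = 416.8 N.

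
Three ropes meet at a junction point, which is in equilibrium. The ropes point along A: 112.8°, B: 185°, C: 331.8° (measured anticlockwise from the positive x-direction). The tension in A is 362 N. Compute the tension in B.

T_B ≈ 416 N

Resolve: ΣF_x = 362 cos 112.8° + T_B cos 185° + T_C cos 331.8° = 0.
        ΣF_y = 362 sin 112.8° + T_B sin 185° + T_C sin 331.8° = 0.
The known terms sum to (-140.3, 333.7) N, so -0.9962 T_B + 0.8813 T_C = 140.3 and -0.0872 T_B − 0.4726 T_C = -333.7.
Solving simultaneously: T_B = 416.1 N, T_C = 629.5 N.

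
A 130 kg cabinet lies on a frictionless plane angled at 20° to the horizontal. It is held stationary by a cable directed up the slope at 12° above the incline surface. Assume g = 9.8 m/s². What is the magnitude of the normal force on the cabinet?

Take axes along and perpendicular to the incline. Weight components: W sin 20° = 435.7 N down-slope, W cos 20° = 1197 N into the surface.
Along incline: T cos 12° = W sin 20° → T = 445.5 N.
Perpendicular: N = W cos 20° − T sin 12° = 1105 N.

N ≈ 1100 N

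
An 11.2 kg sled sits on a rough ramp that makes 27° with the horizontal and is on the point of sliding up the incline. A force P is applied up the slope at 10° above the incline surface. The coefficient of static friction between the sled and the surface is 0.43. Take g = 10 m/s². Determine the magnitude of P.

P ≈ 88.5 N

On the verge of sliding up the incline, friction equals μN and acts down the slope.
Perpendicular: N + P sin 10° = W cos 27° = 99.79 N.
Along incline: P cos 10° = W sin 27° + μN  with W sin 27° = 50.85 N.
Solving the pair for P and N: P = 88.49 N, N = 84.43 N (and f = μN = 36.3 N).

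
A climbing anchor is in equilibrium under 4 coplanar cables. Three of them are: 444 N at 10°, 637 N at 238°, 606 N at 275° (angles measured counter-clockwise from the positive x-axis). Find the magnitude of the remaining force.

Sum the known components: ΣF_x = 152.5 N, ΣF_y = -1067 N.
For equilibrium the remaining force must supply (−ΣF_x, −ΣF_y) = (-152.5, 1067) N.
Magnitude = √((-152.5)² + (1067)²) = 1078 N; direction = atan2(1067, -152.5) = 98.1°.

F ≈ 1080 N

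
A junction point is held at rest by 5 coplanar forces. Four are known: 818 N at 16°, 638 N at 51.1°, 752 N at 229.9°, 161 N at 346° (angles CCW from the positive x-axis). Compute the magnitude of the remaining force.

F ≈ 866 N

Sum the known components: ΣF_x = 858.8 N, ΣF_y = 107.8 N.
For equilibrium the remaining force must supply (−ΣF_x, −ΣF_y) = (-858.8, -107.8) N.
Magnitude = √((-858.8)² + (-107.8)²) = 865.5 N; direction = atan2(-107.8, -858.8) = 187.2°.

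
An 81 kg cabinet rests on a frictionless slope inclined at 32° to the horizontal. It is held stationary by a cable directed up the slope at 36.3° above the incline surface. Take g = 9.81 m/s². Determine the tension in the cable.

Take axes along and perpendicular to the incline. Weight components: W sin 32° = 421.1 N down-slope, W cos 32° = 673.9 N into the surface.
Along incline: T cos 36.3° = W sin 32° → T = 522.5 N.
Perpendicular: N = W cos 32° − T sin 36.3° = 364.6 N.

T ≈ 522 N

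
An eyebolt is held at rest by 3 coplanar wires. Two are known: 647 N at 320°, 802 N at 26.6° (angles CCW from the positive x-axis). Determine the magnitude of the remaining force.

F ≈ 1210 N

Sum the known components: ΣF_x = 1213 N, ΣF_y = -56.78 N.
For equilibrium the remaining force must supply (−ΣF_x, −ΣF_y) = (-1213, 56.78) N.
Magnitude = √((-1213)² + (56.78)²) = 1214 N; direction = atan2(56.78, -1213) = 177.3°.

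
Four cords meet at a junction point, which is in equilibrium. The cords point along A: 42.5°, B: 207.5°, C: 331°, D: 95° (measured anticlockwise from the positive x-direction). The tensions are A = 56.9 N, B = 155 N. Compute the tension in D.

Resolve: ΣF_x = 56.9 cos 42.5° + 155 cos 207.5° + T_C cos 331° + T_D cos 95° = 0.
        ΣF_y = 56.9 sin 42.5° + 155 sin 207.5° + T_C sin 331° + T_D sin 95° = 0.
The known terms sum to (-95.54, -33.13) N, so 0.8746 T_C − 0.0872 T_D = 95.54 and -0.4848 T_C + 0.9962 T_D = 33.13.
Solving simultaneously: T_C = 118.3 N, T_D = 90.82 N.

T_D ≈ 90.8 N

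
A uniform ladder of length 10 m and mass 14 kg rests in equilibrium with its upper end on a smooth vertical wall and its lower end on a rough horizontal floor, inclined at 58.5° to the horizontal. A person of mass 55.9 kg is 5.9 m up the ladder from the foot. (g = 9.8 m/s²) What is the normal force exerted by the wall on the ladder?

Torques about the foot: N_wall · 10 sin 58.5° = 14×9.8×5 cos 58.5° + 55.9×9.8×5.9 cos 58.5° → N_wall = 240.1 N.

N_wall ≈ 240 N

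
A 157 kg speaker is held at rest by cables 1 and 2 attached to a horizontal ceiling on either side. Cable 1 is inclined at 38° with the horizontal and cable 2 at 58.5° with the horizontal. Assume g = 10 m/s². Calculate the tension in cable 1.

T_1 ≈ 826 N

Weight W = 157 × 10 = 1570 N acts straight down.
Horizontal: T_1 cos 38° = T_2 cos 58.5°  →  T_2 = 1.508 T_1.
Vertical: T_1 sin 38° + T_2 sin 58.5° = 1570.
Substituting the horizontal relation into the vertical equation gives 1.902 T_1 = 1570, so T_1 = 825.6 N.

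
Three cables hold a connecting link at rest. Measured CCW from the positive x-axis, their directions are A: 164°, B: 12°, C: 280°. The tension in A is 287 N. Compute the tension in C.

Resolve: ΣF_x = 287 cos 164° + T_B cos 12° + T_C cos 280° = 0.
        ΣF_y = 287 sin 164° + T_B sin 12° + T_C sin 280° = 0.
The known terms sum to (-275.9, 79.11) N, so 0.9781 T_B + 0.1736 T_C = 275.9 and 0.2079 T_B − 0.9848 T_C = -79.11.
Solving simultaneously: T_B = 258.1 N, T_C = 134.8 N.

T_C ≈ 135 N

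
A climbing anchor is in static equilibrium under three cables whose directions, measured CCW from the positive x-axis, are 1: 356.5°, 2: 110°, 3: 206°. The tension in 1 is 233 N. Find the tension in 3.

Resolve: ΣF_x = 233 cos 356.5° + T_2 cos 110° + T_3 cos 206° = 0.
        ΣF_y = 233 sin 356.5° + T_2 sin 110° + T_3 sin 206° = 0.
The known terms sum to (232.6, -14.22) N, so -0.3420 T_2 − 0.8988 T_3 = -232.6 and 0.9397 T_2 − 0.4384 T_3 = 14.22.
Solving simultaneously: T_2 = 115.4 N, T_3 = 214.9 N.

T_3 ≈ 215 N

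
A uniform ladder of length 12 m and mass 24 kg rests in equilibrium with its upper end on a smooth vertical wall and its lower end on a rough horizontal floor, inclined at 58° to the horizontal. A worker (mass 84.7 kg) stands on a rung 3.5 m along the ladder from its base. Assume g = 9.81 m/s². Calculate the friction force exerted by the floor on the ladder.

Torques about the foot: N_wall · 12 sin 58° = 24×9.81×6 cos 58° + 84.7×9.81×3.5 cos 58° → N_wall = 225 N.
ΣF_x = 0: f_floor = N_wall = 225 N.

f ≈ 225 N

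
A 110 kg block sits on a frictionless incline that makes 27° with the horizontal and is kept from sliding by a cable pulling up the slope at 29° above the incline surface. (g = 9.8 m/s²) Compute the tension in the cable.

Take axes along and perpendicular to the incline. Weight components: W sin 27° = 489.4 N down-slope, W cos 27° = 960.5 N into the surface.
Along incline: T cos 29° = W sin 27° → T = 559.6 N.
Perpendicular: N = W cos 27° − T sin 29° = 689.2 N.

T ≈ 560 N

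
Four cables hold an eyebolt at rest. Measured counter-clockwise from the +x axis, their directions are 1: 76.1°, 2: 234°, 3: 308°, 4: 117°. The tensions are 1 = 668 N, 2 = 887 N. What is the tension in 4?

T_4 ≈ 1710 N

Resolve: ΣF_x = 668 cos 76.1° + 887 cos 234° + T_3 cos 308° + T_4 cos 117° = 0.
        ΣF_y = 668 sin 76.1° + 887 sin 234° + T_3 sin 308° + T_4 sin 117° = 0.
The known terms sum to (-360.9, -69.16) N, so 0.6157 T_3 − 0.4540 T_4 = 360.9 and -0.7880 T_3 + 0.8910 T_4 = 69.16.
Solving simultaneously: T_3 = 1850 N, T_4 = 1714 N.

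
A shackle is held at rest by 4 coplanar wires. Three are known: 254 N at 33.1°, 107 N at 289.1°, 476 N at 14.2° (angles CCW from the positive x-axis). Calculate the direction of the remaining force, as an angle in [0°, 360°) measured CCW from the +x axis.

Sum the known components: ΣF_x = 709.2 N, ΣF_y = 154.4 N.
For equilibrium the remaining force must supply (−ΣF_x, −ΣF_y) = (-709.2, -154.4) N.
Magnitude = √((-709.2)² + (-154.4)²) = 725.9 N; direction = atan2(-154.4, -709.2) = 192.3°.

θ ≈ 192°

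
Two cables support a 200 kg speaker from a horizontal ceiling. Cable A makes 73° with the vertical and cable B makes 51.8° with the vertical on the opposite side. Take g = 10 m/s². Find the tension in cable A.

Angles from the horizontal: cable A is 90° − 73° = 17°, cable B is 90° − 51.8° = 38.2°.
Weight W = 200 × 10 = 2000 N acts straight down.
Horizontal: T_A cos 17° = T_B cos 38.2°  →  T_B = 1.217 T_A.
Vertical: T_A sin 17° + T_B sin 38.2° = 2000.
Substituting the horizontal relation into the vertical equation gives 1.045 T_A = 2000, so T_A = 1914 N.

T_A ≈ 1910 N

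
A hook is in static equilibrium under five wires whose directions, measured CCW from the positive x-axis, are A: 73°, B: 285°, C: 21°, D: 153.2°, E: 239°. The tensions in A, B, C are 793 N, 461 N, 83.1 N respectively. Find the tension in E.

Resolve: ΣF_x = 793 cos 73° + 461 cos 285° + 83.1 cos 21° + T_D cos 153.2° + T_E cos 239° = 0.
        ΣF_y = 793 sin 73° + 461 sin 285° + 83.1 sin 21° + T_D sin 153.2° + T_E sin 239° = 0.
The known terms sum to (428.7, 342.8) N, so -0.8926 T_D − 0.5150 T_E = -428.7 and 0.4509 T_D − 0.8572 T_E = -342.8.
Solving simultaneously: T_D = 191.4 N, T_E = 500.7 N.

T_E ≈ 501 N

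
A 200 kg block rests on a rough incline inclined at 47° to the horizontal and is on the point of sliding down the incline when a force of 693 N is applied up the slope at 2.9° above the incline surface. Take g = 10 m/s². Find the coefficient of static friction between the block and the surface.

μ ≈ 0.580

On the verge of sliding down the incline, friction is at its maximum μN and acts up the slope.
Perpendicular to incline: N = W cos 47° − P sin 2.9° = 1364 − 35.06 = 1329 N.
Along incline: P cos 2.9° + μN = W sin 47° → μ = (W sin 47° − P cos 2.9°) / N = 0.5799.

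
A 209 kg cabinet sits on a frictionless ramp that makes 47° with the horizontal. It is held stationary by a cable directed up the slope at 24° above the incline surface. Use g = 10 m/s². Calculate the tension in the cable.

Take axes along and perpendicular to the incline. Weight components: W sin 47° = 1529 N down-slope, W cos 47° = 1425 N into the surface.
Along incline: T cos 24° = W sin 47° → T = 1673 N.
Perpendicular: N = W cos 47° − T sin 24° = 744.8 N.

T ≈ 1670 N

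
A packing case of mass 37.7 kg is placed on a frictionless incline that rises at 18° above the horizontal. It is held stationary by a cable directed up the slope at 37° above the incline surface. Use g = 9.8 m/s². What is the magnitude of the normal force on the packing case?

N ≈ 265 N

Take axes along and perpendicular to the incline. Weight components: W sin 18° = 114.2 N down-slope, W cos 18° = 351.4 N into the surface.
Along incline: T cos 37° = W sin 18° → T = 143 N.
Perpendicular: N = W cos 18° − T sin 37° = 265.3 N.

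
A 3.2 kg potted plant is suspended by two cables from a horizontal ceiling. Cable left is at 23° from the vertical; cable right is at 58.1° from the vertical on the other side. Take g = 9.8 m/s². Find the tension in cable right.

T_right ≈ 12.4 N

Angles from the horizontal: cable left is 90° − 23° = 67°, cable right is 90° − 58.1° = 31.9°.
Weight W = 3.2 × 9.8 = 31.36 N acts straight down.
Horizontal: T_left cos 67° = T_right cos 31.9°  →  T_left = 2.173 T_right.
Vertical: T_left sin 67° + T_right sin 31.9° = 31.36.
Substituting the horizontal relation into the vertical equation gives 2.528 T_right = 31.36, so T_right = 12.4 N.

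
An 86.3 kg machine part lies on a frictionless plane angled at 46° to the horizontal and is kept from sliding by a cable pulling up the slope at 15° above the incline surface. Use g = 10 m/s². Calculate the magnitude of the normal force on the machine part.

Take axes along and perpendicular to the incline. Weight components: W sin 46° = 620.8 N down-slope, W cos 46° = 599.5 N into the surface.
Along incline: T cos 15° = W sin 46° → T = 642.7 N.
Perpendicular: N = W cos 46° − T sin 15° = 433.1 N.

N ≈ 433 N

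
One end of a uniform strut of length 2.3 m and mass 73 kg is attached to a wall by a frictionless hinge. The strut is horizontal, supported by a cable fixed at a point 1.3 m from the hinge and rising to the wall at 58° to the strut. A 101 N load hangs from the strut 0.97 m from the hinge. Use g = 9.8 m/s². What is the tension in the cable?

Take torques about the hinge: T sin 58° · 1.3 = 73×9.8×1.15 + 101×0.97 = 920.68 N·m.
So T = 920.68 / (0.8480 × 1.3) = 835.11 N.

T ≈ 835 N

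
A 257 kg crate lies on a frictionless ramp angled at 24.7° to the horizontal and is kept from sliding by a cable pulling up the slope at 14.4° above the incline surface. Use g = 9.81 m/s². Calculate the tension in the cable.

Take axes along and perpendicular to the incline. Weight components: W sin 24.7° = 1054 N down-slope, W cos 24.7° = 2291 N into the surface.
Along incline: T cos 14.4° = W sin 24.7° → T = 1088 N.
Perpendicular: N = W cos 24.7° − T sin 14.4° = 2020 N.

T ≈ 1090 N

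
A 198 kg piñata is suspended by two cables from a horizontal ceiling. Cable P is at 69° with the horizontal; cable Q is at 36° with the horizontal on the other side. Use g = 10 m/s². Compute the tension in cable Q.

T_Q ≈ 735 N

Weight W = 198 × 10 = 1980 N acts straight down.
Horizontal: T_P cos 69° = T_Q cos 36°  →  T_P = 2.258 T_Q.
Vertical: T_P sin 69° + T_Q sin 36° = 1980.
Substituting the horizontal relation into the vertical equation gives 2.695 T_Q = 1980, so T_Q = 734.6 N.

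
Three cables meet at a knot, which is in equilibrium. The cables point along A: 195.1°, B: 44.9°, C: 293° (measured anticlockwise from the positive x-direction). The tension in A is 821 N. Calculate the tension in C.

Resolve: ΣF_x = 821 cos 195.1° + T_B cos 44.9° + T_C cos 293° = 0.
        ΣF_y = 821 sin 195.1° + T_B sin 44.9° + T_C sin 293° = 0.
The known terms sum to (-792.7, -213.9) N, so 0.7083 T_B + 0.3907 T_C = 792.7 and 0.7059 T_B − 0.9205 T_C = 213.9.
Solving simultaneously: T_B = 876.5 N, T_C = 439.7 N.

T_C ≈ 440 N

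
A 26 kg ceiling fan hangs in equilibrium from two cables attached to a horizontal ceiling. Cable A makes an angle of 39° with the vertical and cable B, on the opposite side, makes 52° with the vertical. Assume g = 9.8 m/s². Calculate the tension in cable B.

T_B ≈ 160 N

Angles from the horizontal: cable A is 90° − 39° = 51°, cable B is 90° − 52° = 38°.
Weight W = 26 × 9.8 = 254.8 N acts straight down.
Horizontal: T_A cos 51° = T_B cos 38°  →  T_A = 1.252 T_B.
Vertical: T_A sin 51° + T_B sin 38° = 254.8.
Substituting the horizontal relation into the vertical equation gives 1.589 T_B = 254.8, so T_B = 160.4 N.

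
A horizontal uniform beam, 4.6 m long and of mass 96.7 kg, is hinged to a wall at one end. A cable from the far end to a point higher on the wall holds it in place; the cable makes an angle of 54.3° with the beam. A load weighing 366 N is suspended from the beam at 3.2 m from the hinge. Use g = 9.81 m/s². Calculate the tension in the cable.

T ≈ 898 N

Take torques about the hinge: T sin 54.3° · 4.6 = 96.7×9.81×2.3 + 366×3.2 = 3353 N·m.
So T = 3353 / (0.8121 × 4.6) = 897.6 N.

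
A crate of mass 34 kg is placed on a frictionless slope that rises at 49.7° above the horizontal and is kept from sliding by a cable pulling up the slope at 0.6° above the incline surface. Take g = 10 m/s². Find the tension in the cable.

T ≈ 259 N

Take axes along and perpendicular to the incline. Weight components: W sin 49.7° = 259.3 N down-slope, W cos 49.7° = 219.9 N into the surface.
Along incline: T cos 0.6° = W sin 49.7° → T = 259.3 N.
Perpendicular: N = W cos 49.7° − T sin 0.6° = 217.2 N.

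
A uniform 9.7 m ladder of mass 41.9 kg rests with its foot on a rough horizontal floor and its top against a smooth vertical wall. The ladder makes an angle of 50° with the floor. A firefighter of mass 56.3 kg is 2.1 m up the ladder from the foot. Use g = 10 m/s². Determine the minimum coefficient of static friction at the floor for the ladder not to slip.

μ_min ≈ 0.283

ΣF_y = 0: N_floor = 41.9×10 + 56.3×10 = 982 N.
Torques about the foot: N_wall · 9.7 sin 50° = 41.9×10×4.85 cos 50° + 56.3×10×2.1 cos 50° → N_wall = 278.07 N.
ΣF_x = 0: f_floor = N_wall = 278.07 N.
μ_min = f_floor / N_floor = 278.07 / 982 = 0.2832.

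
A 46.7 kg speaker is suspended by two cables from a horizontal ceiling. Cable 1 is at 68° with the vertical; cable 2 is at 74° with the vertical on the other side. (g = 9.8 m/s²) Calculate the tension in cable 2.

T_2 ≈ 689 N

Angles from the horizontal: cable 1 is 90° − 68° = 22°, cable 2 is 90° − 74° = 16°.
Weight W = 46.7 × 9.8 = 457.7 N acts straight down.
Horizontal: T_1 cos 22° = T_2 cos 16°  →  T_1 = 1.037 T_2.
Vertical: T_1 sin 22° + T_2 sin 16° = 457.7.
Substituting the horizontal relation into the vertical equation gives 0.664 T_2 = 457.7, so T_2 = 689.2 N.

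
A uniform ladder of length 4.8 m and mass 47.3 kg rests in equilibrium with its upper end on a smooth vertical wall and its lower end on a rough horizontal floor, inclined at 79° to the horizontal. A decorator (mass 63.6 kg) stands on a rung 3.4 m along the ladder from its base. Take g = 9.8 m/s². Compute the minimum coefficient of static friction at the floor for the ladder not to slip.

μ_min ≈ 0.120

ΣF_y = 0: N_floor = 47.3×9.8 + 63.6×9.8 = 1086.8 N.
Torques about the foot: N_wall · 4.8 sin 79° = 47.3×9.8×2.4 cos 79° + 63.6×9.8×3.4 cos 79° → N_wall = 130.87 N.
ΣF_x = 0: f_floor = N_wall = 130.87 N.
μ_min = f_floor / N_floor = 130.87 / 1086.8 = 0.1204.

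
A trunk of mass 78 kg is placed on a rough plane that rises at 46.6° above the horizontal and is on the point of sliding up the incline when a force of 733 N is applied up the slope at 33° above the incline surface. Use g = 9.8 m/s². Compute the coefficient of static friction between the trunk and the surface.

On the verge of sliding up the incline, friction is at its maximum μN and acts down the slope.
Perpendicular to incline: N = W cos 46.6° − P sin 33° = 525.2 − 399.2 = 126 N.
Along incline: P cos 33° − μN = W sin 46.6° → μ = −(W sin 46.6° − P cos 33°) / N = 0.4711.

μ ≈ 0.471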